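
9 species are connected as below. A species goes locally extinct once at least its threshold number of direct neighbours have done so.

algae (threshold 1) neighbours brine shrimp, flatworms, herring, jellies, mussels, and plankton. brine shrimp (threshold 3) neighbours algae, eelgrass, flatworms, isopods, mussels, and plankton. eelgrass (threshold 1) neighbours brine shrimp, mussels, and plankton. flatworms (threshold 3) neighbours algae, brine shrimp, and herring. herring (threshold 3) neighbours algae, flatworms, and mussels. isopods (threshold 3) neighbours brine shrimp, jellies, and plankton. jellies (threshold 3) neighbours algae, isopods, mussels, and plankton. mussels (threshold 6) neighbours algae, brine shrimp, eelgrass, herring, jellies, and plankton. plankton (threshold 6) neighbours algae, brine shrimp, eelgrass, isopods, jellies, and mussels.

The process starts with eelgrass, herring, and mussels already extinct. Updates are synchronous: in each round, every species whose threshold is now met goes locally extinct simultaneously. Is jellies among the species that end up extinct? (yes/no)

no

Round 1 — eelgrass, herring, mussels go locally extinct (initial).
Round 2 — checking thresholds:
  algae: 2 of 6 neighbours ≥ 1, goes locally extinct.
  brine shrimp: 2 of 6 neighbours < 3, not yet.
  flatworms: 1 of 3 neighbours < 3, not yet.
  jellies: 1 of 4 neighbours < 3, not yet.
  plankton: 2 of 6 neighbours < 6, not yet.
Round 3 — checking thresholds:
  brine shrimp: 3 of 6 neighbours ≥ 3, goes locally extinct.
  flatworms: 2 of 3 neighbours < 3, not yet.
  jellies: 2 of 4 neighbours < 3, not yet.
  plankton: 3 of 6 neighbours < 6, not yet.
Round 4 — checking thresholds:
  flatworms: 3 of 3 neighbours ≥ 3, goes locally extinct.
  isopods: 1 of 3 neighbours < 3, not yet.
  jellies: 2 of 4 neighbours < 3, not yet.
  plankton: 4 of 6 neighbours < 6, not yet.
Round 5 — no new extinctions; cascade stops.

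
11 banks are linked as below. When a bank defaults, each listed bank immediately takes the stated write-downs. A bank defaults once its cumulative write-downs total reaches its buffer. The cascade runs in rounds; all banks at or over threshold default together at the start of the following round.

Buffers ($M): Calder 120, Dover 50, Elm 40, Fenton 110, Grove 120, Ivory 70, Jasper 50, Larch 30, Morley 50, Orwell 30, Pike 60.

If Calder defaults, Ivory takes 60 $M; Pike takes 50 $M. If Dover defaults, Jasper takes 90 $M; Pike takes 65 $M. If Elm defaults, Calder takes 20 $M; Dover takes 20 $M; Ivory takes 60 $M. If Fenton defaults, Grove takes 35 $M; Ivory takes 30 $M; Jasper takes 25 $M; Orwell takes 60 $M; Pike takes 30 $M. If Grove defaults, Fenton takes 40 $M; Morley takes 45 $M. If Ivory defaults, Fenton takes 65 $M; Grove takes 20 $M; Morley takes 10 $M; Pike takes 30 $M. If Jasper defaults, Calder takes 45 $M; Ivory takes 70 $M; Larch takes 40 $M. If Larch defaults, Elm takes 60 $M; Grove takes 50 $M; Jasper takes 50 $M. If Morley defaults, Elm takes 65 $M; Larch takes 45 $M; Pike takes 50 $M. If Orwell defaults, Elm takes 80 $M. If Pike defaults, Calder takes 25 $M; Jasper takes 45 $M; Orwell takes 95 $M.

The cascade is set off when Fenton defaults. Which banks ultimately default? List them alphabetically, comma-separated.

Round 1 — Fenton defaults (initial).
  Grove: +35 → 35 < 120
  Ivory: +30 → 30 < 70
  Jasper: +25 → 25 < 50
  Orwell: +60 → 60 ≥ 30
  Pike: +30 → 30 < 60
Round 2 — Orwell defaults.
  Elm: +80 → 80 ≥ 40
Round 3 — Elm defaults.
  Calder: +20 → 20 < 120
  Dover: +20 → 20 < 50
  Ivory: +60 → 90 ≥ 70
Round 4 — Ivory defaults.
  Grove: +20 → 55 < 120
  Morley: +10 → 10 < 50
  Pike: +30 → 60 ≥ 60
Round 5 — Pike defaults.
  Calder: +25 → 45 < 120
  Jasper: +45 → 70 ≥ 50
Round 6 — Jasper defaults.
  Calder: +45 → 90 < 120
  Larch: +40 → 40 ≥ 30
Round 7 — Larch defaults.
  Grove: +50 → 105 < 120
No further defaults.

Elm, Fenton, Ivory, Jasper, Larch, Orwell, Pike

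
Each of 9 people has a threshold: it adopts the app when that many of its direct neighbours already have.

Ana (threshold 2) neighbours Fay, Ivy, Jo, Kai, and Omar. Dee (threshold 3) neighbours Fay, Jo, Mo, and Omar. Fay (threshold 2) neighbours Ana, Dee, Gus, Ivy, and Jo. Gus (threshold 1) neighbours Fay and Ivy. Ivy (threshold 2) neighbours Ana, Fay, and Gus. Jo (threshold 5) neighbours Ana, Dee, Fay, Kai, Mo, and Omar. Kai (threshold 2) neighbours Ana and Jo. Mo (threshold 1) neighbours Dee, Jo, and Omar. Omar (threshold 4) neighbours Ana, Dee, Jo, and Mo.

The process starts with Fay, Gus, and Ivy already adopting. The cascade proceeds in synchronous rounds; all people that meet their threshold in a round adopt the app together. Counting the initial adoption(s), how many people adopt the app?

4

Round 1 — Fay, Gus, Ivy adopt the app (initial).
Round 2 — checking thresholds:
  Ana: 2 of 5 neighbours ≥ 2, adopts the app.
  Dee: 1 of 4 neighbours < 3, below threshold.
  Jo: 1 of 6 neighbours < 5, below threshold.
Round 3 — no new adoptions; cascade stops.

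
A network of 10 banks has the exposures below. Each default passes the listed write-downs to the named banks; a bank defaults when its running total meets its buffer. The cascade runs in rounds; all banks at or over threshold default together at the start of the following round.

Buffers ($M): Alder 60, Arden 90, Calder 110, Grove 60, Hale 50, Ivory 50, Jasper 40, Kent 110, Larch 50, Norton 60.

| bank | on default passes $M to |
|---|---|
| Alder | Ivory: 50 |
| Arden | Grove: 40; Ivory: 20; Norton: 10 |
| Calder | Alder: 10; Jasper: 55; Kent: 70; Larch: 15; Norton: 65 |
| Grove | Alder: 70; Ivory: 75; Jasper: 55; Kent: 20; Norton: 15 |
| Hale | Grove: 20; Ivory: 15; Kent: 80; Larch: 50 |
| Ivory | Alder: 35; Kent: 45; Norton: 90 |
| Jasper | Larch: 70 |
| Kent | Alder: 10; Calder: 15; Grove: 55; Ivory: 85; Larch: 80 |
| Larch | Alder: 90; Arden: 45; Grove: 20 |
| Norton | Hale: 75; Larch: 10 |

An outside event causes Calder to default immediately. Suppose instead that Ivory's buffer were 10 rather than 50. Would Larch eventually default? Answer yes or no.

With Ivory's buffer at 10:
Round 1 — Calder defaults (initial).
  Alder: +10 → 10 < 60
  Jasper: +55 → 55 ≥ 40
  Kent: +70 → 70 < 110
  Larch: +15 → 15 < 50
  Norton: +65 → 65 ≥ 60
Round 2 — Jasper, Norton default.
  Hale: +75 → 75 ≥ 50
  Larch: +70+10 → 95 ≥ 50
Round 3 — Hale, Larch default.
  Alder: +90 → 100 ≥ 60
  Arden: +45 → 45 < 90
  Grove: +20+20 → 40 < 60
  Ivory: +15 → 15 ≥ 10
  Kent: +80 → 150 ≥ 110
Round 4 — Alder, Ivory, Kent default.
  Grove: +55 → 95 ≥ 60
Round 5 — Grove defaults.
No further defaults.

yes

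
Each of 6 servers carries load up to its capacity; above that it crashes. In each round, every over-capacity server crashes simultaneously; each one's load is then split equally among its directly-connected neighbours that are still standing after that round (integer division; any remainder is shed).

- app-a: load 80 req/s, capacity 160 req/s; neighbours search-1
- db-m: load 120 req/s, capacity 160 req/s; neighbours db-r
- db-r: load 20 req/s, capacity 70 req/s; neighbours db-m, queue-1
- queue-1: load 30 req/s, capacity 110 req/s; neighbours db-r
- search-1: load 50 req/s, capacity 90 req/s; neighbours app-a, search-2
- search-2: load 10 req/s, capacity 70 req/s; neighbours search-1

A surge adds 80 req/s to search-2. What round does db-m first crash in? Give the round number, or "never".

Round 1 — search-2 at 90 > 70. search-2 crashes.
  search-2 sheds 90 req/s to search-1: 90 each.
    search-1: 50+90 = 140 > 90
Round 2 — search-1 crashes.
  search-1 sheds 140 req/s to app-a: 140 each.
    app-a: 80+140 = 220 > 160
Round 3 — app-a crashes.
  app-a sheds 220 req/s: no online neighbours, lost.
No further crashes.

never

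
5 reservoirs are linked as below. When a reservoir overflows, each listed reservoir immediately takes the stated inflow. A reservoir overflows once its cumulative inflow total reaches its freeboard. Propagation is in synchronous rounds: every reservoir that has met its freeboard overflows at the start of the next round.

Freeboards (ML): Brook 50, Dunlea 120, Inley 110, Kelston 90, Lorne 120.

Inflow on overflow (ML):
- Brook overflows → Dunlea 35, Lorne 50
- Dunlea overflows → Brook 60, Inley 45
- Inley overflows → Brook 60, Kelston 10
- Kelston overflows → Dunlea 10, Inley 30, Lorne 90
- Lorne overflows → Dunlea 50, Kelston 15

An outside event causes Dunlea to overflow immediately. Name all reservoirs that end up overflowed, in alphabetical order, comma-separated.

Round 1 — Dunlea overflows (initial).
  Brook: +60 → 60 ≥ 50
  Inley: +45 → 45 < 110
Round 2 — Brook overflows.
  Lorne: +50 → 50 < 120
No further overflows.

Brook, Dunlea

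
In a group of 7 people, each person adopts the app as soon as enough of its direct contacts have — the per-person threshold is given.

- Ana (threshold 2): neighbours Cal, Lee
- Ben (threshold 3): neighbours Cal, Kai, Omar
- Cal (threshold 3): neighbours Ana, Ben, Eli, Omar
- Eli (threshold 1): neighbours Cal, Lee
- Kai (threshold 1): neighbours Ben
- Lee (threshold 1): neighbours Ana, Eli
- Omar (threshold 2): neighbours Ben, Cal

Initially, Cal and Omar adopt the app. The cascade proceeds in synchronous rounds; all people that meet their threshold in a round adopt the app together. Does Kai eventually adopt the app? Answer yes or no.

Round 1 — Cal, Omar adopt the app (initial).
Round 2 — checking thresholds:
  Ana: 1 of 2 neighbours < 2, holds.
  Ben: 2 of 3 neighbours < 3, holds.
  Eli: 1 of 2 neighbours ≥ 1, adopts the app.
Round 3 — checking thresholds:
  Ana: 1 of 2 neighbours < 2, holds.
  Ben: 2 of 3 neighbours < 3, holds.
  Lee: 1 of 2 neighbours ≥ 1, adopts the app.
Round 4 — checking thresholds:
  Ana: 2 of 2 neighbours ≥ 2, adopts the app.
  Ben: 2 of 3 neighbours < 3, holds.
Round 5 — no new adoptions; cascade stops.

no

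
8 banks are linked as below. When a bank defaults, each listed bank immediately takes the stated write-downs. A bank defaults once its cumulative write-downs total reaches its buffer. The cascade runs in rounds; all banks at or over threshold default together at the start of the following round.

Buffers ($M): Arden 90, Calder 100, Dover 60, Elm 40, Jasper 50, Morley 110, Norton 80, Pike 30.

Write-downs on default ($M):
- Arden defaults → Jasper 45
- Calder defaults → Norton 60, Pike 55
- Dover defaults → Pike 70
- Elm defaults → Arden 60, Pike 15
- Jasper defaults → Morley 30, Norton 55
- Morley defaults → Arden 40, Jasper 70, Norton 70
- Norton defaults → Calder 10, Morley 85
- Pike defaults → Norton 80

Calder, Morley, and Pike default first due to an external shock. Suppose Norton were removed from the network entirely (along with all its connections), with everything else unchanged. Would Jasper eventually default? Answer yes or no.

yes

With Norton removed:
Round 1 — Calder, Morley, Pike default (initial).
  Arden: +40 → 40 < 90
  Jasper: +70 → 70 ≥ 50
Round 2 — Jasper defaults.
No further defaults.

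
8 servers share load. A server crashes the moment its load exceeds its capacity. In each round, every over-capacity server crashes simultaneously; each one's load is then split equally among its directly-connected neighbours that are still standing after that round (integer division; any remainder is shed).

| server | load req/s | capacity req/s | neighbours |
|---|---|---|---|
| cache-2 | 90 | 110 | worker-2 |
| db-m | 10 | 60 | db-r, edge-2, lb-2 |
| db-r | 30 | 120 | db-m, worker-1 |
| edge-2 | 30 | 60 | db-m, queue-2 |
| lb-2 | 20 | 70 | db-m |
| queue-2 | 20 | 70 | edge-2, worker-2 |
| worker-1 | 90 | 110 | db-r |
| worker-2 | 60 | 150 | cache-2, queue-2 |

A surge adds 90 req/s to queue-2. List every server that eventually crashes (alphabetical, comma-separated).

db-m, edge-2, queue-2

Round 1 — queue-2 at 110 > 70. queue-2 crashes.
  queue-2 sheds 110 req/s to edge-2, worker-2: 55 each.
    edge-2: 30+55 = 85 > 60
    worker-2: 60+55 = 115 ≤ 150
Round 2 — edge-2 crashes.
  edge-2 sheds 85 req/s to db-m: 85 each.
    db-m: 10+85 = 95 > 60
Round 3 — db-m crashes.
  db-m sheds 95 req/s to db-r, lb-2: 47 each (1 lost).
    db-r: 30+47 = 77 ≤ 120
    lb-2: 20+47 = 67 ≤ 70
No further crashes.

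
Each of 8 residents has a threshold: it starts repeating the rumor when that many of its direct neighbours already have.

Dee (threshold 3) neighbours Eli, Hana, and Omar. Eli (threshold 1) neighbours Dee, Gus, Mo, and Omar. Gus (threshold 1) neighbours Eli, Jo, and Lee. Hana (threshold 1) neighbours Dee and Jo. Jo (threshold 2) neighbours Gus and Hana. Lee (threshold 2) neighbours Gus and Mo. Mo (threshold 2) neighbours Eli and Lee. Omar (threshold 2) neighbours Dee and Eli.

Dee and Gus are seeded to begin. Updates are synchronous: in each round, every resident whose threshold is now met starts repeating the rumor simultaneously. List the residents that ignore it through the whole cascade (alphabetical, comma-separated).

Round 1 — Dee, Gus start repeating the rumor (initial).
Round 2 — checking thresholds:
  Eli: 2 of 4 neighbours ≥ 1, starts repeating the rumor.
  Hana: 1 of 2 neighbours ≥ 1, starts repeating the rumor.
  Jo: 1 of 2 neighbours < 2, holds.
  Lee: 1 of 2 neighbours < 2, holds.
  Omar: 1 of 2 neighbours < 2, holds.
Round 3 — checking thresholds:
  Jo: 2 of 2 neighbours ≥ 2, starts repeating the rumor.
  Lee: 1 of 2 neighbours < 2, holds.
  Mo: 1 of 2 neighbours < 2, holds.
  Omar: 2 of 2 neighbours ≥ 2, starts repeating the rumor.
Round 4 — no new spreads; cascade stops.

Lee, Mo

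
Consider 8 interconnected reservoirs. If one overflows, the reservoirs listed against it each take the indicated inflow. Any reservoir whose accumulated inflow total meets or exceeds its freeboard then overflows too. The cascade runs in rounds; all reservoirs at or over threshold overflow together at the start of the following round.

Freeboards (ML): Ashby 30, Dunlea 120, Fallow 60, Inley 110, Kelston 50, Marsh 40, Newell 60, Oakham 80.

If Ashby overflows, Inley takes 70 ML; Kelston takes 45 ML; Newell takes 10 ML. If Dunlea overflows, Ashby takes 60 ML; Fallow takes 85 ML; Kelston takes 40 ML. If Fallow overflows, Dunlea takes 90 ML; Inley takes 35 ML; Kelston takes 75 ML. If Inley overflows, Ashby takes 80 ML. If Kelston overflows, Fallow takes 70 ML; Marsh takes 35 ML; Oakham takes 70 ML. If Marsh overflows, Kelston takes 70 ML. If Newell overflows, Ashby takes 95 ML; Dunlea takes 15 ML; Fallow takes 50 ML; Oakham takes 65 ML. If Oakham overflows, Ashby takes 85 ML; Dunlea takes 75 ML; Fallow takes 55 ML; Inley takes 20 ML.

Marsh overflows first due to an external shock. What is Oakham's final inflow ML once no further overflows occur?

70

Round 1 — Marsh overflows (initial).
  Kelston: +70 → 70 ≥ 50
Round 2 — Kelston overflows.
  Fallow: +70 → 70 ≥ 60
  Oakham: +70 → 70 < 80
Round 3 — Fallow overflows.
  Dunlea: +90 → 90 < 120
  Inley: +35 → 35 < 110
No further overflows.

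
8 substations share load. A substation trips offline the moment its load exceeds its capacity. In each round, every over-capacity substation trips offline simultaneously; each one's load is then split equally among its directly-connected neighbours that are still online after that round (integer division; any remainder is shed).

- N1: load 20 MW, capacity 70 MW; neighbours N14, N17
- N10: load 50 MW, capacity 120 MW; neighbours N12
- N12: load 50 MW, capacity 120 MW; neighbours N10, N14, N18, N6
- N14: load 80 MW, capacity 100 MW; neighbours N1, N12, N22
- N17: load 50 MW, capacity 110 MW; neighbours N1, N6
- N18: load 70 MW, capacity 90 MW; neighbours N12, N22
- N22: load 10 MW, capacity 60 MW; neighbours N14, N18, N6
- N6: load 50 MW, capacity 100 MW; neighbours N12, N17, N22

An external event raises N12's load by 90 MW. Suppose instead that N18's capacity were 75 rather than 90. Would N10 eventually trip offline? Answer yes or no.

With N18's capacity at 75:
Round 1 — N12 at 140 > 120. N12 trips offline.
  N12 sheds 140 MW to N10, N14, N18, N6: 35 each.
    N10: 50+35 = 85 ≤ 120
    N14: 80+35 = 115 > 100
    N18: 70+35 = 105 > 75
    N6: 50+35 = 85 ≤ 100
Round 2 — N14, N18 trip offline.
  N14 sheds 115 MW to N1, N22: 57 each (1 lost).
    N1: 20+57 = 77 > 70
    N22: 10+57 = 67 > 60
  N18 sheds 105 MW to N22: 105 each.
    N22: 67+105 = 172 > 60
Round 3 — N1, N22 trip offline.
  N1 sheds 77 MW to N17: 77 each.
    N17: 50+77 = 127 > 110
  N22 sheds 172 MW to N6: 172 each.
    N6: 85+172 = 257 > 100
Round 4 — N17, N6 trip offline.
  N17 sheds 127 MW: no online neighbours, lost.
  N6 sheds 257 MW: no online neighbours, lost.
No further trips.

no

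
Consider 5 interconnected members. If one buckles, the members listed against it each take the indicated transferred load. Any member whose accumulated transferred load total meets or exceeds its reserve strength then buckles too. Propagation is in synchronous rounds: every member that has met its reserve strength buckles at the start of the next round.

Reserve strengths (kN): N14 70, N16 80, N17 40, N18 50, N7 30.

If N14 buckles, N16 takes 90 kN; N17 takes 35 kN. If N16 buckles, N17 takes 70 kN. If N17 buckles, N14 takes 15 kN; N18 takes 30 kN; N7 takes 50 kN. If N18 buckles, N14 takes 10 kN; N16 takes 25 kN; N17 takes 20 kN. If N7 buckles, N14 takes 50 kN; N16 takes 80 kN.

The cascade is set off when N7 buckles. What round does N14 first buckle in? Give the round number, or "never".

Round 1 — N7 buckles (initial).
  N14: +50 → 50 < 70
  N16: +80 → 80 ≥ 80
Round 2 — N16 buckles.
  N17: +70 → 70 ≥ 40
Round 3 — N17 buckles.
  N14: +15 → 65 < 70
  N18: +30 → 30 < 50
No further bucklings.

never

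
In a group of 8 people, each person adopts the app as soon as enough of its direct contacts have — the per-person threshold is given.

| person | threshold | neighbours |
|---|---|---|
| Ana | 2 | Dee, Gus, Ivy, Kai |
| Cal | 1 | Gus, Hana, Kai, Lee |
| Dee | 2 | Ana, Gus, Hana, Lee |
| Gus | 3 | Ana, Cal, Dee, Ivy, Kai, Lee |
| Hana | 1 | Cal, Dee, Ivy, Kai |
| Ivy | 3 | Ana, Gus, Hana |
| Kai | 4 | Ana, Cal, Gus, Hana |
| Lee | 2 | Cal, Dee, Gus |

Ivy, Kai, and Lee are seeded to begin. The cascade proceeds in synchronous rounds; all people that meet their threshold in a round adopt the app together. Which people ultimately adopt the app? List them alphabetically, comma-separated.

Round 1 — Ivy, Kai, Lee adopt the app (initial).
Round 2 — checking thresholds:
  Ana: 2 of 4 neighbours ≥ 2, adopts the app.
  Cal: 2 of 4 neighbours ≥ 1, adopts the app.
  Dee: 1 of 4 neighbours < 2, holds.
  Gus: 3 of 6 neighbours ≥ 3, adopts the app.
  Hana: 2 of 4 neighbours ≥ 1, adopts the app.
Round 3 — checking thresholds:
  Dee: 4 of 4 neighbours ≥ 2, adopts the app.
Round 4 — no new adoptions; cascade stops.

Ana, Cal, Dee, Gus, Hana, Ivy, Kai, Lee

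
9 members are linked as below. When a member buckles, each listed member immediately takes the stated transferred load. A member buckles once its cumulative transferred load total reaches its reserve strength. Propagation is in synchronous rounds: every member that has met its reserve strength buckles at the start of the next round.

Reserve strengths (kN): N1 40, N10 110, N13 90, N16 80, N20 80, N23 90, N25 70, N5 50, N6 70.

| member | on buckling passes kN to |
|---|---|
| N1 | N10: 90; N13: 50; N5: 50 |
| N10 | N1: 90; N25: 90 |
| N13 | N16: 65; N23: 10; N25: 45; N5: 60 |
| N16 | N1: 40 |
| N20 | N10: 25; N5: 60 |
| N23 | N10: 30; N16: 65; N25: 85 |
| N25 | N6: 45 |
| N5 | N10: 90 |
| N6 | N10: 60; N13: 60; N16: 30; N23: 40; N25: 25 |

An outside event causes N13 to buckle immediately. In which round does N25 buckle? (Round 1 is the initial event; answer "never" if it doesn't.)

never

Round 1 — N13 buckles (initial).
  N16: +65 → 65 < 80
  N23: +10 → 10 < 90
  N25: +45 → 45 < 70
  N5: +60 → 60 ≥ 50
Round 2 — N5 buckles.
  N10: +90 → 90 < 110
No further bucklings.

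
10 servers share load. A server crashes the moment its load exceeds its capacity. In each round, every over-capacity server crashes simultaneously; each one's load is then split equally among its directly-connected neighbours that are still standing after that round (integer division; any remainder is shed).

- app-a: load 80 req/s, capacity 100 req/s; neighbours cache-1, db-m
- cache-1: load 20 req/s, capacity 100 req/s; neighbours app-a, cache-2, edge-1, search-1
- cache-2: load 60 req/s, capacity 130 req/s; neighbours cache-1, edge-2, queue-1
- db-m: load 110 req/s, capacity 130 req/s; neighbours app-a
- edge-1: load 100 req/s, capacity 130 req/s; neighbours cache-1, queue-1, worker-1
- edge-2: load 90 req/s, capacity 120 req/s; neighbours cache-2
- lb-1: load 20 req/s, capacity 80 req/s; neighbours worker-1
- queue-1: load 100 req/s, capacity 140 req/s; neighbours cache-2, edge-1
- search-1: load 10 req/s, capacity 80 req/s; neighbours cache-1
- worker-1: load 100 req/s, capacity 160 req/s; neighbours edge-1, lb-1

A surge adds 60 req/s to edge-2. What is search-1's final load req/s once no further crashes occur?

51

Round 1 — edge-2 at 150 > 120. edge-2 crashes.
  edge-2 sheds 150 req/s to cache-2: 150 each.
    cache-2: 60+150 = 210 > 130
Round 2 — cache-2 crashes.
  cache-2 sheds 210 req/s to cache-1, queue-1: 105 each.
    cache-1: 20+105 = 125 > 100
    queue-1: 100+105 = 205 > 140
Round 3 — cache-1, queue-1 crash.
  cache-1 sheds 125 req/s to app-a, edge-1, search-1: 41 each (2 lost).
    app-a: 80+41 = 121 > 100
    edge-1: 100+41 = 141 > 130
    search-1: 10+41 = 51 ≤ 80
  queue-1 sheds 205 req/s to edge-1: 205 each.
    edge-1: 141+205 = 346 > 130
Round 4 — app-a, edge-1 crash.
  app-a sheds 121 req/s to db-m: 121 each.
    db-m: 110+121 = 231 > 130
  edge-1 sheds 346 req/s to worker-1: 346 each.
    worker-1: 100+346 = 446 > 160
Round 5 — db-m, worker-1 crash.
  db-m sheds 231 req/s: no online neighbours, lost.
  worker-1 sheds 446 req/s to lb-1: 446 each.
    lb-1: 20+446 = 466 > 80
Round 6 — lb-1 crashes.
  lb-1 sheds 466 req/s: no online neighbours, lost.
No further crashes.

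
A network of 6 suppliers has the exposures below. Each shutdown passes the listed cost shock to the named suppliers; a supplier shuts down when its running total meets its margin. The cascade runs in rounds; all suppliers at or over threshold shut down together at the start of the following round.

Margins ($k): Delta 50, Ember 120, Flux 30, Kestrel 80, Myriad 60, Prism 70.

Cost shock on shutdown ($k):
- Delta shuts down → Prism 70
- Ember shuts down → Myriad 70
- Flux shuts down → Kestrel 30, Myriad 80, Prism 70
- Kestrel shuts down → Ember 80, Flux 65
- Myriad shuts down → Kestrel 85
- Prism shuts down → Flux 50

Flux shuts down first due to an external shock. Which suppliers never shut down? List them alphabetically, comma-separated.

Delta, Ember

Round 1 — Flux shuts down (initial).
  Kestrel: +30 → 30 < 80
  Myriad: +80 → 80 ≥ 60
  Prism: +70 → 70 ≥ 70
Round 2 — Myriad, Prism shut down.
  Kestrel: +85 → 115 ≥ 80
Round 3 — Kestrel shuts down.
  Ember: +80 → 80 < 120
No further shutdowns.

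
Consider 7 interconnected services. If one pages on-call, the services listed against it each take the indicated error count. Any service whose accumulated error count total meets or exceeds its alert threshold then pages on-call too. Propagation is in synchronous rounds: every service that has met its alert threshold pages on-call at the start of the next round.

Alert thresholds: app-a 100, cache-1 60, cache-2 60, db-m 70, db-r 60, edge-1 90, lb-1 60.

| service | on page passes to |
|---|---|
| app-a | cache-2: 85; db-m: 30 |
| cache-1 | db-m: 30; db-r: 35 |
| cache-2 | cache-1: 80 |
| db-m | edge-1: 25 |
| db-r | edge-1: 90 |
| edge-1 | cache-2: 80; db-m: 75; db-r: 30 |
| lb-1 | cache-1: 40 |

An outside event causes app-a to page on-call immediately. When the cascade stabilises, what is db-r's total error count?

Round 1 — app-a pages on-call (initial).
  cache-2: +85 → 85 ≥ 60
  db-m: +30 → 30 < 70
Round 2 — cache-2 pages on-call.
  cache-1: +80 → 80 ≥ 60
Round 3 — cache-1 pages on-call.
  db-m: +30 → 60 < 70
  db-r: +35 → 35 < 60
No further pages.

35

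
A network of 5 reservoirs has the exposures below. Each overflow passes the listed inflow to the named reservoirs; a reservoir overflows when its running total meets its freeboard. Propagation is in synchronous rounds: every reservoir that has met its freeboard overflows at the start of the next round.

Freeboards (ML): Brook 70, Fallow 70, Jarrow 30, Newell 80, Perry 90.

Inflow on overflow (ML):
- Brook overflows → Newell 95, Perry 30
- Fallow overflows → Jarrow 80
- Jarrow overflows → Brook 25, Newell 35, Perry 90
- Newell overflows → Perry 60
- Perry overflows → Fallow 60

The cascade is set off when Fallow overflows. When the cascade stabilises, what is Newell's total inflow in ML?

35

Round 1 — Fallow overflows (initial).
  Jarrow: +80 → 80 ≥ 30
Round 2 — Jarrow overflows.
  Brook: +25 → 25 < 70
  Newell: +35 → 35 < 80
  Perry: +90 → 90 ≥ 90
Round 3 — Perry overflows.
No further overflows.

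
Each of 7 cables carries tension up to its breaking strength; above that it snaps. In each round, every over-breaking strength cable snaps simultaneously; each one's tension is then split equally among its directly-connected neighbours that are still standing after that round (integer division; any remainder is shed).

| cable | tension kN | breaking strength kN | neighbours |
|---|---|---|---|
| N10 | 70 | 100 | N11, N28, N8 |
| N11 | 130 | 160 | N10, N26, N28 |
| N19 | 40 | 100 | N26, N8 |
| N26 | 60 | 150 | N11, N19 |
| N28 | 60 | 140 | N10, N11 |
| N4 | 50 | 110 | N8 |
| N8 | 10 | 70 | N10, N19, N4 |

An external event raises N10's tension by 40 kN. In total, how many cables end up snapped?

3

Round 1 — N10 at 110 > 100. N10 snaps.
  N10 sheds 110 kN to N11, N28, N8: 36 each (2 lost).
    N11: 130+36 = 166 > 160
    N28: 60+36 = 96 ≤ 140
    N8: 10+36 = 46 ≤ 70
Round 2 — N11 snaps.
  N11 sheds 166 kN to N26, N28: 83 each.
    N26: 60+83 = 143 ≤ 150
    N28: 96+83 = 179 > 140
Round 3 — N28 snaps.
  N28 sheds 179 kN: no online neighbours, lost.
No further breaks.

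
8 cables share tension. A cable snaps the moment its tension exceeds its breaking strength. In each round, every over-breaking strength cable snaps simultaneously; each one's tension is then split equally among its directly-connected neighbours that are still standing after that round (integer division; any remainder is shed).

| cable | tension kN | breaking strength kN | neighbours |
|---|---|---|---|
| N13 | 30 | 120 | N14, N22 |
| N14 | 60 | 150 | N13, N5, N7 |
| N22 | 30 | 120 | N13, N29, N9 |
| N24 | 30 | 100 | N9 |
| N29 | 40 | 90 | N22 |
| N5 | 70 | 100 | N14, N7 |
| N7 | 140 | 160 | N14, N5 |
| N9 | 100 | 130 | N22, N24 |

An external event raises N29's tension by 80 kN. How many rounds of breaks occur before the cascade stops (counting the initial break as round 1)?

4

Round 1 — N29 at 120 > 90. N29 snaps.
  N29 sheds 120 kN to N22: 120 each.
    N22: 30+120 = 150 > 120
Round 2 — N22 snaps.
  N22 sheds 150 kN to N13, N9: 75 each.
    N13: 30+75 = 105 ≤ 120
    N9: 100+75 = 175 > 130
Round 3 — N9 snaps.
  N9 sheds 175 kN to N24: 175 each.
    N24: 30+175 = 205 > 100
Round 4 — N24 snaps.
  N24 sheds 205 kN: no online neighbours, lost.
No further breaks.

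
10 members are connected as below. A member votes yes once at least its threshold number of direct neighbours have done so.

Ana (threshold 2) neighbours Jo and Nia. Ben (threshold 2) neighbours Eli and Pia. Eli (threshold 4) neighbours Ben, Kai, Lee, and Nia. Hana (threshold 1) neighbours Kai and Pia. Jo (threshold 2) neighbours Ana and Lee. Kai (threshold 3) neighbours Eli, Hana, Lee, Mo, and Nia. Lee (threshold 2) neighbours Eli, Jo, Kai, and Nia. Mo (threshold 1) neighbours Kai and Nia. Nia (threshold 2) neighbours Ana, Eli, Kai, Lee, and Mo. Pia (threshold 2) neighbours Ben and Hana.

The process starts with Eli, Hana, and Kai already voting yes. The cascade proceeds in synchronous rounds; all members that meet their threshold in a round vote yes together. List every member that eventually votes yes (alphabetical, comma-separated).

Eli, Hana, Kai, Lee, Mo, Nia

Round 1 — Eli, Hana, Kai vote yes (initial).
Round 2 — checking thresholds:
  Ben: 1 of 2 neighbours < 2, below threshold.
  Lee: 2 of 4 neighbours ≥ 2, votes yes.
  Mo: 1 of 2 neighbours ≥ 1, votes yes.
  Nia: 2 of 5 neighbours ≥ 2, votes yes.
  Pia: 1 of 2 neighbours < 2, below threshold.
Round 3 — no new yes votes; cascade stops.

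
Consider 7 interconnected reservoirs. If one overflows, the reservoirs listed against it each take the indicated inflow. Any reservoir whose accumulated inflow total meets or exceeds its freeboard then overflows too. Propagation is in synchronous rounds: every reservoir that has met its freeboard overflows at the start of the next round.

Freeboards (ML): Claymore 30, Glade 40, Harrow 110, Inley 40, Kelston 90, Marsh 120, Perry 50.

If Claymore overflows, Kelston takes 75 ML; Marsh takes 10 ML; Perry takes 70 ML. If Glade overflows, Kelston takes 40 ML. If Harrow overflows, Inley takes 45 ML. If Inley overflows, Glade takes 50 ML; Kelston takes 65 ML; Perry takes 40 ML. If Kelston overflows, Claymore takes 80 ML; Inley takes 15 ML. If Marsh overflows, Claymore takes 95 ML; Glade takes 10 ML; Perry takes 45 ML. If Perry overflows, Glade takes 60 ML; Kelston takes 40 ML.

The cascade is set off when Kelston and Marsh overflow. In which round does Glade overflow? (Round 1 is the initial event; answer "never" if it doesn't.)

4

Round 1 — Kelston, Marsh overflow (initial).
  Claymore: +80+95 → 175 ≥ 30
  Glade: +10 → 10 < 40
  Inley: +15 → 15 < 40
  Perry: +45 → 45 < 50
Round 2 — Claymore overflows.
  Perry: +70 → 115 ≥ 50
Round 3 — Perry overflows.
  Glade: +60 → 70 ≥ 40
Round 4 — Glade overflows.
No further overflows.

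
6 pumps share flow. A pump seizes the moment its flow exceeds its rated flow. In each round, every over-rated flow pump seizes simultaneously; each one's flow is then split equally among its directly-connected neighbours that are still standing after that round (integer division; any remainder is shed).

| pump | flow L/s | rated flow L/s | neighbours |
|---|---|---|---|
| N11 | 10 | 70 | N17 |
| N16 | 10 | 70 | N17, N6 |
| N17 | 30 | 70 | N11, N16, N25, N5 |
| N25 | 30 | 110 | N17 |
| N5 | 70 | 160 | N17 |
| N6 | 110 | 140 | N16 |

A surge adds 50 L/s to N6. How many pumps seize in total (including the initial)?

4

Round 1 — N6 at 160 > 140. N6 seizes.
  N6 sheds 160 L/s to N16: 160 each.
    N16: 10+160 = 170 > 70
Round 2 — N16 seizes.
  N16 sheds 170 L/s to N17: 170 each.
    N17: 30+170 = 200 > 70
Round 3 — N17 seizes.
  N17 sheds 200 L/s to N11, N25, N5: 66 each (2 lost).
    N11: 10+66 = 76 > 70
    N25: 30+66 = 96 ≤ 110
    N5: 70+66 = 136 ≤ 160
Round 4 — N11 seizes.
  N11 sheds 76 L/s: no online neighbours, lost.
No further seizures.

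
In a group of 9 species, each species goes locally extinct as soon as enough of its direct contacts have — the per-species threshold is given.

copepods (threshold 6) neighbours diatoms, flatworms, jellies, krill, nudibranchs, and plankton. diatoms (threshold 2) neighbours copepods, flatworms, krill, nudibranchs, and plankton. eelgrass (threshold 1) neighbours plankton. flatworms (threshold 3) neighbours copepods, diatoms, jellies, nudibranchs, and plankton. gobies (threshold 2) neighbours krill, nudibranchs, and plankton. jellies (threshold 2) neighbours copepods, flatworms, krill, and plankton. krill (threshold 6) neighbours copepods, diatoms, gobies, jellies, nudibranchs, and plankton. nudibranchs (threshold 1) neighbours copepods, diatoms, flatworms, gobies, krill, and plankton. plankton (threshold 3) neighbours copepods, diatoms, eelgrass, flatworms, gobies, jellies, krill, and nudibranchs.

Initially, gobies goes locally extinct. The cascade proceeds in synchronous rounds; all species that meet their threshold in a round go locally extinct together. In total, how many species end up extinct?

2

Round 1 — gobies goes locally extinct (initial).
Round 2 — checking thresholds:
  krill: 1 of 6 neighbours < 6, below threshold.
  nudibranchs: 1 of 6 neighbours ≥ 1, goes locally extinct.
  plankton: 1 of 8 neighbours < 3, below threshold.
Round 3 — no new extinctions; cascade stops.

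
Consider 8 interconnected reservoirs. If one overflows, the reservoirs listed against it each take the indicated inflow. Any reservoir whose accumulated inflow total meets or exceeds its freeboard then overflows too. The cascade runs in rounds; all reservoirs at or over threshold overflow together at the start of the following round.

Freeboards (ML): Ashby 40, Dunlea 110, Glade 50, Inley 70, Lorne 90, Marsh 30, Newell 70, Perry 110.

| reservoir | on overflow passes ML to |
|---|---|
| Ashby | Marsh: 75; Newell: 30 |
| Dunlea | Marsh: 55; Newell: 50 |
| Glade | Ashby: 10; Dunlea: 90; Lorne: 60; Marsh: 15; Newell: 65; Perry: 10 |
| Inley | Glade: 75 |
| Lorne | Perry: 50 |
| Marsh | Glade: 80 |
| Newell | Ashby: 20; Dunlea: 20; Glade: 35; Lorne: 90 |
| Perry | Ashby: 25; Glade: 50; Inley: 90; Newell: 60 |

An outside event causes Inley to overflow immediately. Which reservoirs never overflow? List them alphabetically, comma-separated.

Ashby, Dunlea, Lorne, Marsh, Newell, Perry

Round 1 — Inley overflows (initial).
  Glade: +75 → 75 ≥ 50
Round 2 — Glade overflows.
  Ashby: +10 → 10 < 40
  Dunlea: +90 → 90 < 110
  Lorne: +60 → 60 < 90
  Marsh: +15 → 15 < 30
  Newell: +65 → 65 < 70
  Perry: +10 → 10 < 110
No further overflows.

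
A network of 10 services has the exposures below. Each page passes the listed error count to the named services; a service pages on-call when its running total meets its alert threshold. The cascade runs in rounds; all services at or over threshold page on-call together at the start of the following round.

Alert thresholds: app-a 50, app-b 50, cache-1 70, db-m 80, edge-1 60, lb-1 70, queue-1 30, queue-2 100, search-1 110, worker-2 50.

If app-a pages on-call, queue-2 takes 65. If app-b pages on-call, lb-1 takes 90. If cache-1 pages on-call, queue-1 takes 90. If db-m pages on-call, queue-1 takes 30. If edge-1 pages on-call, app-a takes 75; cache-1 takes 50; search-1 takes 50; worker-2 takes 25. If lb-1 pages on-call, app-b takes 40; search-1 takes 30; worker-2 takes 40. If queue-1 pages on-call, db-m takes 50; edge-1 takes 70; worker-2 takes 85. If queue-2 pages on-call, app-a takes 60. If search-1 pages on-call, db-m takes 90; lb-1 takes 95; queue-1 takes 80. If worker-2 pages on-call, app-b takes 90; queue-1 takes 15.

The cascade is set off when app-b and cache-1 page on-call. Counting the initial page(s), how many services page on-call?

Round 1 — app-b, cache-1 page on-call (initial).
  lb-1: +90 → 90 ≥ 70
  queue-1: +90 → 90 ≥ 30
Round 2 — lb-1, queue-1 page on-call.
  db-m: +50 → 50 < 80
  edge-1: +70 → 70 ≥ 60
  search-1: +30 → 30 < 110
  worker-2: +40+85 → 125 ≥ 50
Round 3 — edge-1, worker-2 page on-call.
  app-a: +75 → 75 ≥ 50
  search-1: +50 → 80 < 110
Round 4 — app-a pages on-call.
  queue-2: +65 → 65 < 100
No further pages.

7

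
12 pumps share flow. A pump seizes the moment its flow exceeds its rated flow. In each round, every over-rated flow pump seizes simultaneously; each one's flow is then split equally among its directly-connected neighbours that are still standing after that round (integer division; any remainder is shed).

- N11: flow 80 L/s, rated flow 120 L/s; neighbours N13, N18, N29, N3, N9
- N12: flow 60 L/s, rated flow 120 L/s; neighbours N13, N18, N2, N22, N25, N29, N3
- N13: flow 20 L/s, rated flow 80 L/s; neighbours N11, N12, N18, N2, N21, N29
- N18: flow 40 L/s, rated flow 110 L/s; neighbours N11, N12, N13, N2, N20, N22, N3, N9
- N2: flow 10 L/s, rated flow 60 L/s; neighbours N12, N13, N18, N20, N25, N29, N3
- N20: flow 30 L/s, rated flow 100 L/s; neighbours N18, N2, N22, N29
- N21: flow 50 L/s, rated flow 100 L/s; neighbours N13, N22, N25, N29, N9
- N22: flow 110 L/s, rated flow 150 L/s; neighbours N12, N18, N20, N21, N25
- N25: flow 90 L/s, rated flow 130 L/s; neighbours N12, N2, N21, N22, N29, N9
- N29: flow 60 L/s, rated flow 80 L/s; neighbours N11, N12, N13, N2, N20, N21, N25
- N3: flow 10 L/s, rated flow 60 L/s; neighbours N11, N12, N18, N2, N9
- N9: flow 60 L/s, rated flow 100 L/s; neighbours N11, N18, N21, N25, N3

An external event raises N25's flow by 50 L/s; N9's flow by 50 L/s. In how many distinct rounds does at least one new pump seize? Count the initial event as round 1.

4

Round 1 — N25 at 140 > 130; N9 at 110 > 100. N25, N9 seize.
  N25 sheds 140 L/s to N12, N2, N21, N22, N29: 28 each.
    N12: 60+28 = 88 ≤ 120
    N2: 10+28 = 38 ≤ 60
    N21: 50+28 = 78 ≤ 100
    N22: 110+28 = 138 ≤ 150
    N29: 60+28 = 88 > 80
  N9 sheds 110 L/s to N11, N18, N21, N3: 27 each (2 lost).
    N11: 80+27 = 107 ≤ 120
    N18: 40+27 = 67 ≤ 110
    N21: 78+27 = 105 > 100
    N3: 10+27 = 37 ≤ 60
Round 2 — N21, N29 seize.
  N21 sheds 105 L/s to N13, N22: 52 each (1 lost).
    N13: 20+52 = 72 ≤ 80
    N22: 138+52 = 190 > 150
  N29 sheds 88 L/s to N11, N12, N13, N2, N20: 17 each (3 lost).
    N11: 107+17 = 124 > 120
    N12: 88+17 = 105 ≤ 120
    N13: 72+17 = 89 > 80
    N2: 38+17 = 55 ≤ 60
    N20: 30+17 = 47 ≤ 100
Round 3 — N11, N13, N22 seize.
  N11 sheds 124 L/s to N18, N3: 62 each.
    N18: 67+62 = 129 > 110
    N3: 37+62 = 99 > 60
  N13 sheds 89 L/s to N12, N18, N2: 29 each (2 lost).
    N12: 105+29 = 134 > 120
    N18: 129+29 = 158 > 110
    N2: 55+29 = 84 > 60
  N22 sheds 190 L/s to N12, N18, N20: 63 each (1 lost).
    N12: 134+63 = 197 > 120
    N18: 158+63 = 221 > 110
    N20: 47+63 = 110 > 100
Round 4 — N12, N18, N2, N20, N3 seize.
  N12 sheds 197 L/s: no online neighbours, lost.
  N18 sheds 221 L/s: no online neighbours, lost.
  N2 sheds 84 L/s: no online neighbours, lost.
  N20 sheds 110 L/s: no online neighbours, lost.
  N3 sheds 99 L/s: no online neighbours, lost.
No further seizures.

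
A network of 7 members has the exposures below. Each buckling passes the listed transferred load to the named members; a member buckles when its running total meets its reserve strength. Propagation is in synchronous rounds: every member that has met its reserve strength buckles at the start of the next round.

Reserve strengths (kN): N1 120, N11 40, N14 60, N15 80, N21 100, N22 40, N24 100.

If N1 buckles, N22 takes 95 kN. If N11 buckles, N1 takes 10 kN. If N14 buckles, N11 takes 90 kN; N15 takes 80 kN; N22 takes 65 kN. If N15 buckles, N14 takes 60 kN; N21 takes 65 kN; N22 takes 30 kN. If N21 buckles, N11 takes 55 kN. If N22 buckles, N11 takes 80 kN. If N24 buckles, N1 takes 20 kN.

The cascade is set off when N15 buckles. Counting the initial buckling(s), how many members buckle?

Round 1 — N15 buckles (initial).
  N14: +60 → 60 ≥ 60
  N21: +65 → 65 < 100
  N22: +30 → 30 < 40
Round 2 — N14 buckles.
  N11: +90 → 90 ≥ 40
  N22: +65 → 95 ≥ 40
Round 3 — N11, N22 buckle.
  N1: +10 → 10 < 120
No further bucklings.

4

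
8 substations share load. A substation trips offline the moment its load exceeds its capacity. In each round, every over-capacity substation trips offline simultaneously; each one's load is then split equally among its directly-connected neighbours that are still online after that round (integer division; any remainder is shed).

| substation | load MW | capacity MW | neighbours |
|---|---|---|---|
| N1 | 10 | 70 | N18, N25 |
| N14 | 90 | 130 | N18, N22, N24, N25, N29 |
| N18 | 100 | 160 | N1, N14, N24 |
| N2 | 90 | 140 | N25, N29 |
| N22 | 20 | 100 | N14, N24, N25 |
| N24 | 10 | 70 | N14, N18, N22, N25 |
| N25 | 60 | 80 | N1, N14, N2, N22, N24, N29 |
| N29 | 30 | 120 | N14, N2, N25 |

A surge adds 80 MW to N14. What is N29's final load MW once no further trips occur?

Round 1 — N14 at 170 > 130. N14 trips offline.
  N14 sheds 170 MW to N18, N22, N24, N25, N29: 34 each.
    N18: 100+34 = 134 ≤ 160
    N22: 20+34 = 54 ≤ 100
    N24: 10+34 = 44 ≤ 70
    N25: 60+34 = 94 > 80
    N29: 30+34 = 64 ≤ 120
Round 2 — N25 trips offline.
  N25 sheds 94 MW to N1, N2, N22, N24, N29: 18 each (4 lost).
    N1: 10+18 = 28 ≤ 70
    N2: 90+18 = 108 ≤ 140
    N22: 54+18 = 72 ≤ 100
    N24: 44+18 = 62 ≤ 70
    N29: 64+18 = 82 ≤ 120
No further trips.

82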